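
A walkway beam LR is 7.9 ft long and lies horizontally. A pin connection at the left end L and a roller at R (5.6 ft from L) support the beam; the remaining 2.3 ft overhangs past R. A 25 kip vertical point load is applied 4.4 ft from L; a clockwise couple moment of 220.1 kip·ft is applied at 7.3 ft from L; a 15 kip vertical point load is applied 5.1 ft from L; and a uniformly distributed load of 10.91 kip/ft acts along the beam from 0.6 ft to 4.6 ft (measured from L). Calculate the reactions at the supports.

Resultant of the distributed load: 10.91 × 4 = 43.64 kip at 2.6 ft from L.
ΣM about L: R_y·5.6 − 25·4.4 − 220.1 − 15·5.1 − (10.91·4)·2.6 = 0 → R_y = 520.064/5.6 = 92.8686 ≈ 92.87 kip.
ΣF_y = 0: L_y + 92.8686 − 25 − 15 − 10.91·4 = 0 → L_y = -9.229 kip.
ΣF_x = 0: no horizontal applied forces, so L_x = 0.

L_x = 0, L_y = -9.229 kip, R_y = 92.87 kip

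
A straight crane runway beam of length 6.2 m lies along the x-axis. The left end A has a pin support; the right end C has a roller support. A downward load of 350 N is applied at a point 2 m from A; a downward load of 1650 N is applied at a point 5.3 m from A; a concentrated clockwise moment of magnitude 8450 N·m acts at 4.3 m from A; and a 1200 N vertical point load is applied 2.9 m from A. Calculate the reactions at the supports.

A_x = 0, A_y = -247.6 N, C_y = 3448 N

Taking moments about A: C_y·6.2 − 350·2 − 1650·5.3 − 8450 − 1200·2.9 = 0 → C_y = 21375/6.2 = 3447.58 ≈ 3448 N.
ΣF_y = 0: A_y + 3447.58 − 350 − 1650 − 1200 = 0 → A_y = -247.6 N.
ΣF_x = 0: no horizontal applied forces, so A_x = 0.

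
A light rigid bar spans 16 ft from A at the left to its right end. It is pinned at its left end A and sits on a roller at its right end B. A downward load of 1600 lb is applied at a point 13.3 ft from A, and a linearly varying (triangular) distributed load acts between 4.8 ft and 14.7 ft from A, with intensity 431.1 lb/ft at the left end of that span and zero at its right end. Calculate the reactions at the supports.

Resultant of the triangular load: ½ × 431.1 × 9.9 = 2133.945 lb, acting at 8.1 ft from A (one-third of the span from the peak).
Moments about A: B_y·16 − 1600·13.3 − (½·431.1·9.9)·8.1 = 0 → B_y = 38564.9545/16 = 2410.31 ≈ 2410 lb.
ΣF_y = 0: A_y + 2410.31 − 1600 − ½·431.1·9.9 = 0 → A_y = 1324 lb.
ΣF_x = 0: no horizontal applied forces, so A_x = 0.

A_x = 0, A_y = 1324 lb, B_y = 2410 lb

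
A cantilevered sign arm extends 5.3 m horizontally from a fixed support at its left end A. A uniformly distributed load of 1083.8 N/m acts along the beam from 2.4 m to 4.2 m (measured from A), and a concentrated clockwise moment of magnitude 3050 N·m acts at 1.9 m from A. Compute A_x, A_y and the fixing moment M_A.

Resultant of the distributed load: 1083.8 × 1.8 = 1950.84 N at 3.3 m from A.
ΣF_x = 0: A_x = 0.
ΣF_y = 0: A_y − 1083.8·1.8 = 0 → A_y = 1951 N.
ΣM about A: M_A − (1083.8·1.8)·3.3 − 3050 = 0 → M_A = 9488 N·m.

A_x = 0, A_y = 1951 N, M_A = 9488 N·m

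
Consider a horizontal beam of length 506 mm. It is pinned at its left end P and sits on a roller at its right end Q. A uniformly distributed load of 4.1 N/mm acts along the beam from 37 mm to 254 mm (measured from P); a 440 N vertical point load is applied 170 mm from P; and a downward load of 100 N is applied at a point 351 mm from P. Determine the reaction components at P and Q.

Resultant of the distributed load: 4.1 × 217 = 889.7 N at 145.5 mm from P.
Moments about P: Q_y·506 − (4.1·217)·145.5 − 440·170 − 100·351 = 0 → Q_y = 239351.35/506 = 473.026 ≈ 473.0 N.
ΣF_y = 0: P_y + 473.026 − 4.1·217 − 440 − 100 = 0 → P_y = 956.7 N.
ΣF_x = 0: no horizontal applied forces, so P_x = 0.

P_x = 0, P_y = 956.7 N, Q_y = 473.0 N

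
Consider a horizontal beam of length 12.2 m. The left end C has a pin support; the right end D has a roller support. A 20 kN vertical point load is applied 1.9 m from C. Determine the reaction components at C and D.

C_x = 0, C_y = 16.89 kN, D_y = 3.115 kN

Taking moments about C: D_y·12.2 − 20·1.9 = 0 → D_y = 38/12.2 = 3.11475 ≈ 3.115 kN.
ΣF_y = 0: C_y + 3.11475 − 20 = 0 → C_y = 16.89 kN.
ΣF_x = 0: no horizontal applied forces, so C_x = 0.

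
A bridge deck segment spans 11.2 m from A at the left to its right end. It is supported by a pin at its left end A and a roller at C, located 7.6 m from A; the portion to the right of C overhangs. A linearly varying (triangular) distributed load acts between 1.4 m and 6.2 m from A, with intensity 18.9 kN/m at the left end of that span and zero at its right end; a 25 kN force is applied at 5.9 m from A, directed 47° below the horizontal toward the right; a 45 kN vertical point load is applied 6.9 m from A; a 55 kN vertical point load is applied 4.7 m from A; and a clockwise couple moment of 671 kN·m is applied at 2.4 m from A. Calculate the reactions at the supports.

Resultant of the triangular load: ½ × 18.9 × 4.8 = 45.36 kN, acting at 3 m from A (one-third of the span from the peak).
Taking moments about A: C_y·7.6 − (½·18.9·4.8)·3 − 25·sin47°·5.9 − 45·6.9 − 55·4.7 − 671 = 0 → C_y = 1483.95/7.6 = 195.257 ≈ 195.3 kN.
ΣF_y = 0: A_y + 195.257 − ½·18.9·4.8 − 25·sin47° − 45 − 55 = 0 → A_y = -31.61 kN.
ΣF_x = 0: A_x + 25·cos47° = 0 → A_x = -17.05 kN.

A_x = -17.05 kN, A_y = -31.61 kN, C_y = 195.3 kN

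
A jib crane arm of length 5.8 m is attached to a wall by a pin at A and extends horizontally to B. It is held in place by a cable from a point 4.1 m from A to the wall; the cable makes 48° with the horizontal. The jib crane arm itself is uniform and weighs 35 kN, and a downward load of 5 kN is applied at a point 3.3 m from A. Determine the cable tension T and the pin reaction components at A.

ΣM about A: T·sin48°·4.1 − 35·2.9 − 5·3.3 = 0 → T = 118/(4.1·0.743145) = 38.728 ≈ 38.73 kN.
ΣF_x = 0: A_x − T·cos48° = 0 → A_x = 38.728 × 0.669131 = 25.91 kN.
ΣF_y = 0: A_y + T·sin48° − 35 − 5 = 0 → A_y = 40 − 38.728 × 0.743145 = 11.22 kN.

T = 38.73 kN, A_x = 25.91 kN, A_y = 11.22 kN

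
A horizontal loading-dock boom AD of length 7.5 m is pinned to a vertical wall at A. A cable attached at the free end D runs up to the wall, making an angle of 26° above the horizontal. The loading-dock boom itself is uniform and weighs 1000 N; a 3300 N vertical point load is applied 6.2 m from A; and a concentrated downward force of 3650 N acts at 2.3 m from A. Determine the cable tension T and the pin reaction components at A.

T = 9917 N, A_x = 8913 N, A_y = 3603 N

ΣM about A: T·sin26°·7.5 − 1000·3.75 − 3300·6.2 − 3650·2.3 = 0 → T = 32605/(7.5·0.438371) = 9917.02 ≈ 9917 N.
ΣF_x = 0: A_x − T·cos26° = 0 → A_x = 9917.02 × 0.898794 = 8913 N.
ΣF_y = 0: A_y + T·sin26° − 1000 − 3300 − 3650 = 0 → A_y = 7950 − 9917.02 × 0.438371 = 3603 N.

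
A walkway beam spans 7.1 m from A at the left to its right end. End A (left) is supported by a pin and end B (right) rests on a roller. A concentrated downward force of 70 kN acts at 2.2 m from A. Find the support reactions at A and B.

Taking moments about A: B_y·7.1 − 70·2.2 = 0 → B_y = 154/7.1 = 21.6901 ≈ 21.69 kN.
ΣF_y = 0: A_y + 21.6901 − 70 = 0 → A_y = 48.31 kN.
ΣF_x = 0: no horizontal applied forces, so A_x = 0.

A_x = 0, A_y = 48.31 kN, B_y = 21.69 kN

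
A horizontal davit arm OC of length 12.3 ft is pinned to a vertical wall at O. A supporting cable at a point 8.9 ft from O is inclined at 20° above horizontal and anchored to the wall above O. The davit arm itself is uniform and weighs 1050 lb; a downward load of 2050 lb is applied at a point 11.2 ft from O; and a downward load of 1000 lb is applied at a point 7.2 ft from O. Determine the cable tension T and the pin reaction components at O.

T = 12030 lb, O_x = 11300 lb, O_y = -14.33 lb

ΣM about O: T·sin20°·8.9 − 1050·6.15 − 2050·11.2 − 1000·7.2 = 0 → T = 36617.5/(8.9·0.34202) = 12029.5 ≈ 12030 lb.
ΣF_x = 0: O_x − T·cos20° = 0 → O_x = 12029.5 × 0.939693 = 11300 lb.
ΣF_y = 0: O_y + T·sin20° − 1050 − 2050 − 1000 = 0 → O_y = 4100 − 12029.5 × 0.34202 = -14.33 lb.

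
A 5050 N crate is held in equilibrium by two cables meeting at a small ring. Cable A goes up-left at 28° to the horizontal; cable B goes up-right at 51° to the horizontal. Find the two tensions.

T_A = 3238 N, T_B = 4542 N

ΣF_x = 0: −T_A·cos28° + T_B·cos51° = 0 → T_B = 1.40302·T_A.
ΣF_y = 0: T_A·sin28° + T_B·sin51° = 5050.
Substitute: T_A·(0.469472 + 1.40302·0.777146) = 5050 → T_A = 3237.55 ≈ 3238 N.
Then T_B = 1.40302 × 3237.55 = 4542 N.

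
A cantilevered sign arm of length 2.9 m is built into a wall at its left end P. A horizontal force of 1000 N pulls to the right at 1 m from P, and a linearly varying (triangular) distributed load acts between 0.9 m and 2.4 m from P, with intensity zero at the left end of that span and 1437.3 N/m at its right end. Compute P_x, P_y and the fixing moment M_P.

Resultant of the triangular load: ½ × 1437.3 × 1.5 = 1077.975 N, acting at 1.9 m from P (one-third of the span from the peak).
ΣF_x = 0: P_x + 1000 = 0 → P_x = -1000 N.
ΣF_y = 0: P_y − ½·1437.3·1.5 = 0 → P_y = 1078 N.
ΣM about P: M_P − (½·1437.3·1.5)·1.9 = 0 → M_P = 2048 N·m.

P_x = -1000 N, P_y = 1078 N, M_P = 2048 N·m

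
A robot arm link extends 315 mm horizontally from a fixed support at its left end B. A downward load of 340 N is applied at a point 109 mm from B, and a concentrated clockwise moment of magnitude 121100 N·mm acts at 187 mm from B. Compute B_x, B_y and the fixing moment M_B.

B_x = 0, B_y = 340.0 N, M_B = 158200 N·mm

ΣF_x = 0: B_x = 0.
ΣF_y = 0: B_y − 340 = 0 → B_y = 340.0 N.
ΣM about B: M_B − 340·109 − 121100 = 0 → M_B = 158200 N·mm.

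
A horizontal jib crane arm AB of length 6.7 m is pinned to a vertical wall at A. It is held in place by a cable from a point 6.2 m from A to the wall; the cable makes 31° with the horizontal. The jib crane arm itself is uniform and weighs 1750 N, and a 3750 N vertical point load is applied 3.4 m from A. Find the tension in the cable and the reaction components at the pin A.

T = 5829 N, A_x = 4996 N, A_y = 2498 N

ΣM about A: T·sin31°·6.2 − 1750·3.35 − 3750·3.4 = 0 → T = 18612.5/(6.2·0.515038) = 5828.73 ≈ 5829 N.
ΣF_x = 0: A_x − T·cos31° = 0 → A_x = 5828.73 × 0.857167 = 4996 N.
ΣF_y = 0: A_y + T·sin31° − 1750 − 3750 = 0 → A_y = 5500 − 5828.73 × 0.515038 = 2498 N.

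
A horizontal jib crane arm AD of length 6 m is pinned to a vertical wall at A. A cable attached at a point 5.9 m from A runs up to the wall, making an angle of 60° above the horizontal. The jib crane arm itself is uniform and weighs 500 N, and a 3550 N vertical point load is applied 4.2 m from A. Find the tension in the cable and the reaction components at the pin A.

T = 3212 N, A_x = 1606 N, A_y = 1269 N

ΣM about A: T·sin60°·5.9 − 500·3 − 3550·4.2 = 0 → T = 16410/(5.9·0.866025) = 3211.63 ≈ 3212 N.
ΣF_x = 0: A_x − T·cos60° = 0 → A_x = 3211.63 × 0.5 = 1606 N.
ΣF_y = 0: A_y + T·sin60° − 500 − 3550 = 0 → A_y = 4050 − 3211.63 × 0.866025 = 1269 N.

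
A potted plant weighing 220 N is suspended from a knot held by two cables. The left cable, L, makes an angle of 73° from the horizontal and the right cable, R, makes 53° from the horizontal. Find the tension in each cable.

T_L = 163.7 N, T_R = 79.51 N

ΣF_x = 0: −T_L·cos73° + T_R·cos53° = 0 → T_R = 0.485817·T_L.
ΣF_y = 0: T_L·sin73° + T_R·sin53° = 220.
Substitute: T_L·(0.956305 + 0.485817·0.798636) = 220 → T_L = 163.654 ≈ 163.7 N.
Then T_R = 0.485817 × 163.654 = 79.51 N.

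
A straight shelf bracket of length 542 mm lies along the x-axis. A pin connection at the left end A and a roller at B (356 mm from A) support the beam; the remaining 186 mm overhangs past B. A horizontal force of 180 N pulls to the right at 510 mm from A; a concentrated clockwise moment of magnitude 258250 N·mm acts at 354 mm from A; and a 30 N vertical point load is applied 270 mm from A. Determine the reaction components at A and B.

Taking moments about A: B_y·356 − 258250 − 30·270 = 0 → B_y = 266350/356 = 748.174 ≈ 748.2 N.
ΣF_y = 0: A_y + 748.174 − 30 = 0 → A_y = -718.2 N.
ΣF_x = 0: A_x + 180 = 0 → A_x = -180.0 N.

A_x = -180.0 N, A_y = -718.2 N, B_y = 748.2 N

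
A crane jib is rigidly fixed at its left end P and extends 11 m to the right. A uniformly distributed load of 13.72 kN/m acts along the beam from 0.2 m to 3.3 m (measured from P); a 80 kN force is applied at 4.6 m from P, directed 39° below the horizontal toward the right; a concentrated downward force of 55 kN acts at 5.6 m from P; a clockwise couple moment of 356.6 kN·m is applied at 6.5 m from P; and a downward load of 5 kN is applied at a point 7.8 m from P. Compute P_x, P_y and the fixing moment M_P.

Resultant of the distributed load: 13.72 × 3.1 = 42.532 kN at 1.75 m from P.
ΣF_x = 0: P_x + 80·cos39° = 0 → P_x = -62.17 kN.
ΣF_y = 0: P_y − 13.72·3.1 − 80·sin39° − 55 − 5 = 0 → P_y = 152.9 kN.
ΣM about P: M_P − (13.72·3.1)·1.75 − 80·sin39°·4.6 − 55·5.6 − 356.6 − 5·7.8 = 0 → M_P = 1010 kN·m.

P_x = -62.17 kN, P_y = 152.9 kN, M_P = 1010 kN·m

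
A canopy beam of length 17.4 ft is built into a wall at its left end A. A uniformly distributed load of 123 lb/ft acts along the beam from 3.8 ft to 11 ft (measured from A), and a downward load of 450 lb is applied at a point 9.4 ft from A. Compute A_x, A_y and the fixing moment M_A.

A_x = 0, A_y = 1336 lb, M_A = 10780 lb·ft

Resultant of the distributed load: 123 × 7.2 = 885.6 lb at 7.4 ft from A.
ΣF_x = 0: A_x = 0.
ΣF_y = 0: A_y − 123·7.2 − 450 = 0 → A_y = 1336 lb.
ΣM about A: M_A − (123·7.2)·7.4 − 450·9.4 = 0 → M_A = 10780 lb·ft.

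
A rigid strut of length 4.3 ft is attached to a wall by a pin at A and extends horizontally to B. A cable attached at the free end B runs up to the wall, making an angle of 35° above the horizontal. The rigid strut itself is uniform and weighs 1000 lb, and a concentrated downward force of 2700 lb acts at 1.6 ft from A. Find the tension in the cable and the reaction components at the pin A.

ΣM about A: T·sin35°·4.3 − 1000·2.15 − 2700·1.6 = 0 → T = 6470/(4.3·0.573576) = 2623.28 ≈ 2623 lb.
ΣF_x = 0: A_x − T·cos35° = 0 → A_x = 2623.28 × 0.819152 = 2149 lb.
ΣF_y = 0: A_y + T·sin35° − 1000 − 2700 = 0 → A_y = 3700 − 2623.28 × 0.573576 = 2195 lb.

T = 2623 lb, A_x = 2149 lb, A_y = 2195 lb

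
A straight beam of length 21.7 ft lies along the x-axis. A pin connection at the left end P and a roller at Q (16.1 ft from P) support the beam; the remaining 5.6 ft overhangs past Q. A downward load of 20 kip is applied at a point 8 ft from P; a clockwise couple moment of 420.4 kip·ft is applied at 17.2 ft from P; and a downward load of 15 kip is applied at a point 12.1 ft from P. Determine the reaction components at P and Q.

Taking moments about P: Q_y·16.1 − 20·8 − 420.4 − 15·12.1 = 0 → Q_y = 761.9/16.1 = 47.323 ≈ 47.32 kip.
ΣF_y = 0: P_y + 47.323 − 20 − 15 = 0 → P_y = -12.32 kip.
ΣF_x = 0: no horizontal applied forces, so P_x = 0.

P_x = 0, P_y = -12.32 kip, Q_y = 47.32 kip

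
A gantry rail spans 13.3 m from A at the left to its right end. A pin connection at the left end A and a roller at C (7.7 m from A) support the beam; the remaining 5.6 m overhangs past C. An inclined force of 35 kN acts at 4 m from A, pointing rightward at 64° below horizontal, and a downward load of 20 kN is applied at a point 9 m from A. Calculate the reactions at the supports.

A_x = -15.34 kN, A_y = 11.74 kN, C_y = 39.72 kN

Moments about A: C_y·7.7 − 35·sin64°·4 − 20·9 = 0 → C_y = 305.831/7.7 = 39.7183 ≈ 39.72 kN.
ΣF_y = 0: A_y + 39.7183 − 35·sin64° − 20 = 0 → A_y = 11.74 kN.
ΣF_x = 0: A_x + 35·cos64° = 0 → A_x = -15.34 kN.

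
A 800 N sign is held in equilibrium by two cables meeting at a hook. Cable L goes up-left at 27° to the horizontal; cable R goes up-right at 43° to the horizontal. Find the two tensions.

ΣF_x = 0: −T_L·cos27° + T_R·cos43° = 0 → T_R = 1.2183·T_L.
ΣF_y = 0: T_L·sin27° + T_R·sin43° = 800.
Substitute: T_L·(0.45399 + 1.2183·0.681998) = 800 → T_L = 622.632 ≈ 622.6 N.
Then T_R = 1.2183 × 622.632 = 758.6 N.

T_L = 622.6 N, T_R = 758.6 N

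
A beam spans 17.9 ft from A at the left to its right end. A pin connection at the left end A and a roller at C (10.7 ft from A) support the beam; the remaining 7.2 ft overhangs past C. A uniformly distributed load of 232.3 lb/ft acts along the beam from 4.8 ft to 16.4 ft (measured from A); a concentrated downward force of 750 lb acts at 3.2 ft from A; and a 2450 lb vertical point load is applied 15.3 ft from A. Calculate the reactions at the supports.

A_x = 0, A_y = -502.4 lb, C_y = 6397 lb

Resultant of the distributed load: 232.3 × 11.6 = 2694.68 lb at 10.6 ft from A.
Taking moments about A: C_y·10.7 − (232.3·11.6)·10.6 − 750·3.2 − 2450·15.3 = 0 → C_y = 68448.608/10.7 = 6397.07 ≈ 6397 lb.
ΣF_y = 0: A_y + 6397.07 − 232.3·11.6 − 750 − 2450 = 0 → A_y = -502.4 lb.
ΣF_x = 0: no horizontal applied forces, so A_x = 0.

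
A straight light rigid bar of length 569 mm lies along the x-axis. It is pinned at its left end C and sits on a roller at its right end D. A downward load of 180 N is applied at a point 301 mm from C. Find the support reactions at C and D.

Moments about C: D_y·569 − 180·301 = 0 → D_y = 54180/569 = 95.2197 ≈ 95.22 N.
ΣF_y = 0: C_y + 95.2197 − 180 = 0 → C_y = 84.78 N.
ΣF_x = 0: no horizontal applied forces, so C_x = 0.

C_x = 0, C_y = 84.78 N, D_y = 95.22 N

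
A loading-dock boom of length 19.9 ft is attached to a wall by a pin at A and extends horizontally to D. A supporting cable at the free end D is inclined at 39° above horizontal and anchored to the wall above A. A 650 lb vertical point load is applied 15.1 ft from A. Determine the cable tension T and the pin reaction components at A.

ΣM about A: T·sin39°·19.9 − 650·15.1 = 0 → T = 9815/(19.9·0.62932) = 783.729 ≈ 783.7 lb.
ΣF_x = 0: A_x − T·cos39° = 0 → A_x = 783.729 × 0.777146 = 609.1 lb.
ΣF_y = 0: A_y + T·sin39° − 650 = 0 → A_y = 650 − 783.729 × 0.62932 = 156.8 lb.

T = 783.7 lb, A_x = 609.1 lb, A_y = 156.8 lb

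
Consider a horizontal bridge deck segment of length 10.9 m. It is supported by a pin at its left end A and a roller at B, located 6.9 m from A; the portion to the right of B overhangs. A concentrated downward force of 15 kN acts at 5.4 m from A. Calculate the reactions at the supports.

ΣM about A: B_y·6.9 − 15·5.4 = 0 → B_y = 81/6.9 = 11.7391 ≈ 11.74 kN.
ΣF_y = 0: A_y + 11.7391 − 15 = 0 → A_y = 3.261 kN.
ΣF_x = 0: no horizontal applied forces, so A_x = 0.

A_x = 0, A_y = 3.261 kN, B_y = 11.74 kN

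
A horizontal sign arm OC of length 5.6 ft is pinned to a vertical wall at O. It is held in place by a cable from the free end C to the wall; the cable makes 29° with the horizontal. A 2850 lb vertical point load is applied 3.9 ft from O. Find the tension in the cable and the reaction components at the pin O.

ΣM about O: T·sin29°·5.6 − 2850·3.9 = 0 → T = 11115/(5.6·0.48481) = 4094.02 ≈ 4094 lb.
ΣF_x = 0: O_x − T·cos29° = 0 → O_x = 4094.02 × 0.87462 = 3581 lb.
ΣF_y = 0: O_y + T·sin29° − 2850 = 0 → O_y = 2850 − 4094.02 × 0.48481 = 865.2 lb.

T = 4094 lb, O_x = 3581 lb, O_y = 865.2 lb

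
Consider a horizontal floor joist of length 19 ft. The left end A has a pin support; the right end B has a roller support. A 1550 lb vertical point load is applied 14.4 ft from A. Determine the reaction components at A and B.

A_x = 0, A_y = 375.3 lb, B_y = 1175 lb

ΣM about A: B_y·19 − 1550·14.4 = 0 → B_y = 22320/19 = 1174.74 ≈ 1175 lb.
ΣF_y = 0: A_y + 1174.74 − 1550 = 0 → A_y = 375.3 lb.
ΣF_x = 0: no horizontal applied forces, so A_x = 0.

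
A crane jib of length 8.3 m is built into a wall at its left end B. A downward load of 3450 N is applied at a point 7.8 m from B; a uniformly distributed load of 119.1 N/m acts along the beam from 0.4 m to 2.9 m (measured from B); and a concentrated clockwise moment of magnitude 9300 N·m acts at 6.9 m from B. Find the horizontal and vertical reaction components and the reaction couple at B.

B_x = 0, B_y = 3748 N, M_B = 36700 N·m

Resultant of the distributed load: 119.1 × 2.5 = 297.75 N at 1.65 m from B.
ΣF_x = 0: B_x = 0.
ΣF_y = 0: B_y − 3450 − 119.1·2.5 = 0 → B_y = 3748 N.
ΣM about B: M_B − 3450·7.8 − (119.1·2.5)·1.65 − 9300 = 0 → M_B = 36700 N·m.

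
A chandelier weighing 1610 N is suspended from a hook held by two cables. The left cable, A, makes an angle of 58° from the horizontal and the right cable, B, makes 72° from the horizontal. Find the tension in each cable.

ΣF_x = 0: −T_A·cos58° + T_B·cos72° = 0 → T_B = 1.71485·T_A.
ΣF_y = 0: T_A·sin58° + T_B·sin72° = 1610.
Substitute: T_A·(0.848048 + 1.71485·0.951057) = 1610 → T_A = 649.464 ≈ 649.5 N.
Then T_B = 1.71485 × 649.464 = 1114 N.

T_A = 649.5 N, T_B = 1114 N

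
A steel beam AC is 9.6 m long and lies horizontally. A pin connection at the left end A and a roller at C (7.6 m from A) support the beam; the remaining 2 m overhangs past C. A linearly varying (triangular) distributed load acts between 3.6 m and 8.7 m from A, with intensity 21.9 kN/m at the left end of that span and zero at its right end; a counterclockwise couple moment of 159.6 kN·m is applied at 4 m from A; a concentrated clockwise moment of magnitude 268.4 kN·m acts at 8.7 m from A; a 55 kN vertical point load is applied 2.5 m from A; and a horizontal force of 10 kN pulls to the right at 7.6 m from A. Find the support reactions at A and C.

Resultant of the triangular load: ½ × 21.9 × 5.1 = 55.845 kN, acting at 5.3 m from A (one-third of the span from the peak).
Taking moments about A: C_y·7.6 − (½·21.9·5.1)·5.3 + 159.6 − 268.4 − 55·2.5 = 0 → C_y = 542.2785/7.6 = 71.3524 ≈ 71.35 kN.
ΣF_y = 0: A_y + 71.3524 − ½·21.9·5.1 − 55 = 0 → A_y = 39.49 kN.
ΣF_x = 0: A_x + 10 = 0 → A_x = -10.00 kN.

A_x = -10.00 kN, A_y = 39.49 kN, C_y = 71.35 kN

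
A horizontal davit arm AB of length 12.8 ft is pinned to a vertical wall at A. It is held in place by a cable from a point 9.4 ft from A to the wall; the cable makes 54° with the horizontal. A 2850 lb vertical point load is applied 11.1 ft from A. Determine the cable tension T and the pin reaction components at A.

ΣM about A: T·sin54°·9.4 − 2850·11.1 = 0 → T = 31635/(9.4·0.809017) = 4159.89 ≈ 4160 lb.
ΣF_x = 0: A_x − T·cos54° = 0 → A_x = 4159.89 × 0.587785 = 2445 lb.
ΣF_y = 0: A_y + T·sin54° − 2850 = 0 → A_y = 2850 − 4159.89 × 0.809017 = -515.4 lb.

T = 4160 lb, A_x = 2445 lb, A_y = -515.4 lb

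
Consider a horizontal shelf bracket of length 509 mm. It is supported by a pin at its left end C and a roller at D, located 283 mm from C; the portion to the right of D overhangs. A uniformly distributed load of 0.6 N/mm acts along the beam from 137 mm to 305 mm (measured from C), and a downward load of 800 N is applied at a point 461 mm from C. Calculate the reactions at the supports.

Resultant of the distributed load: 0.6 × 168 = 100.8 N at 221 mm from C.
Moments about C: D_y·283 − (0.6·168)·221 − 800·461 = 0 → D_y = 391076.8/283 = 1381.9 ≈ 1382 N.
ΣF_y = 0: C_y + 1381.9 − 0.6·168 − 800 = 0 → C_y = -481.1 N.
ΣF_x = 0: no horizontal applied forces, so C_x = 0.

C_x = 0, C_y = -481.1 N, D_y = 1382 N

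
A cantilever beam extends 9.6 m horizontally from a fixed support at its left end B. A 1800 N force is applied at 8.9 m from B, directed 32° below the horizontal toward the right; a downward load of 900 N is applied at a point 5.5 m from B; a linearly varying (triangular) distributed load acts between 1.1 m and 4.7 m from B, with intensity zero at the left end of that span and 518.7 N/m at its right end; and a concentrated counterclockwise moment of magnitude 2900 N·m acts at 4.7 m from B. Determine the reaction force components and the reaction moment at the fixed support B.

Resultant of the triangular load: ½ × 518.7 × 3.6 = 933.66 N, acting at 3.5 m from B (one-third of the span from the peak).
ΣF_x = 0: B_x + 1800·cos32° = 0 → B_x = -1526 N.
ΣF_y = 0: B_y − 1800·sin32° − 900 − ½·518.7·3.6 = 0 → B_y = 2788 N.
ΣM about B: M_B − 1800·sin32°·8.9 − 900·5.5 − (½·518.7·3.6)·3.5 + 2900 = 0 → M_B = 13810 N·m.

B_x = -1526 N, B_y = 2788 N, M_B = 13810 N·m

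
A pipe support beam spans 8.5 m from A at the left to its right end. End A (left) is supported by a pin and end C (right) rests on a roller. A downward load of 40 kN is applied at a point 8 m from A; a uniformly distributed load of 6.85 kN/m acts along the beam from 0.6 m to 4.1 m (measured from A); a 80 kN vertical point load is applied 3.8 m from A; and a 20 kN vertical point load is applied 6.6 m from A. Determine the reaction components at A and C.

A_x = 0, A_y = 68.41 kN, C_y = 95.57 kN

Resultant of the distributed load: 6.85 × 3.5 = 23.975 kN at 2.35 m from A.
ΣM about A: C_y·8.5 − 40·8 − (6.85·3.5)·2.35 − 80·3.8 − 20·6.6 = 0 → C_y = 812.34125/8.5 = 95.5696 ≈ 95.57 kN.
ΣF_y = 0: A_y + 95.5696 − 40 − 6.85·3.5 − 80 − 20 = 0 → A_y = 68.41 kN.
ΣF_x = 0: no horizontal applied forces, so A_x = 0.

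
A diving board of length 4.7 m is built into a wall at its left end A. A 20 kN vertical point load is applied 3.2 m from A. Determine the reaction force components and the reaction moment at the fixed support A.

ΣF_x = 0: A_x = 0.
ΣF_y = 0: A_y − 20 = 0 → A_y = 20.00 kN.
ΣM about A: M_A − 20·3.2 = 0 → M_A = 64.00 kN·m.

A_x = 0, A_y = 20.00 kN, M_A = 64.00 kN·m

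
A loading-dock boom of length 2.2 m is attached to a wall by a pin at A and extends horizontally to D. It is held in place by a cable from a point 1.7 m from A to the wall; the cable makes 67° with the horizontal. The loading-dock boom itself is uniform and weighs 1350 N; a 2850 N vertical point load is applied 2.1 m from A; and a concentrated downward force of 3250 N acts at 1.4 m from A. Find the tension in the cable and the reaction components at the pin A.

T = 7681 N, A_x = 3001 N, A_y = 379.4 N

ΣM about A: T·sin67°·1.7 − 1350·1.1 − 2850·2.1 − 3250·1.4 = 0 → T = 12020/(1.7·0.920505) = 7681.21 ≈ 7681 N.
ΣF_x = 0: A_x − T·cos67° = 0 → A_x = 7681.21 × 0.390731 = 3001 N.
ΣF_y = 0: A_y + T·sin67° − 1350 − 2850 − 3250 = 0 → A_y = 7450 − 7681.21 × 0.920505 = 379.4 N.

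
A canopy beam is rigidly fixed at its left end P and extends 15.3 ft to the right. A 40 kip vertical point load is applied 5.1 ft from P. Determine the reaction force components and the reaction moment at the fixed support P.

P_x = 0, P_y = 40.00 kip, M_P = 204.0 kip·ft

ΣF_x = 0: P_x = 0.
ΣF_y = 0: P_y − 40 = 0 → P_y = 40.00 kip.
ΣM about P: M_P − 40·5.1 = 0 → M_P = 204.0 kip·ft.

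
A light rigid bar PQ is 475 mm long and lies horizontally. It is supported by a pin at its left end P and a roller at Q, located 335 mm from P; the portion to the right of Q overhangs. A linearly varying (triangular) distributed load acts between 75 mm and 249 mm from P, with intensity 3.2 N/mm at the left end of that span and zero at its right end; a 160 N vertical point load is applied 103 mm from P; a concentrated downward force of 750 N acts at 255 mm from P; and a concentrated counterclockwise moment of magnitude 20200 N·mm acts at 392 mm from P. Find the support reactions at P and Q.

P_x = 0, P_y = 518.1 N, Q_y = 670.3 N

Resultant of the triangular load: ½ × 3.2 × 174 = 278.4 N, acting at 133 mm from P (one-third of the span from the peak).
Taking moments about P: Q_y·335 − (½·3.2·174)·133 − 160·103 − 750·255 + 20200 = 0 → Q_y = 224557.2/335 = 670.32 ≈ 670.3 N.
ΣF_y = 0: P_y + 670.32 − ½·3.2·174 − 160 − 750 = 0 → P_y = 518.1 N.
ΣF_x = 0: no horizontal applied forces, so P_x = 0.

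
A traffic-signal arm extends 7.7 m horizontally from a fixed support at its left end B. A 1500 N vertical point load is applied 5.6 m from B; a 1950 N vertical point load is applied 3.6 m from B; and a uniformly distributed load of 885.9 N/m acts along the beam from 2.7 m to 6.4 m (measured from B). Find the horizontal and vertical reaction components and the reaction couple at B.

Resultant of the distributed load: 885.9 × 3.7 = 3277.83 N at 4.55 m from B.
ΣF_x = 0: B_x = 0.
ΣF_y = 0: B_y − 1500 − 1950 − 885.9·3.7 = 0 → B_y = 6728 N.
ΣM about B: M_B − 1500·5.6 − 1950·3.6 − (885.9·3.7)·4.55 = 0 → M_B = 30330 N·m.

B_x = 0, B_y = 6728 N, M_B = 30330 N·m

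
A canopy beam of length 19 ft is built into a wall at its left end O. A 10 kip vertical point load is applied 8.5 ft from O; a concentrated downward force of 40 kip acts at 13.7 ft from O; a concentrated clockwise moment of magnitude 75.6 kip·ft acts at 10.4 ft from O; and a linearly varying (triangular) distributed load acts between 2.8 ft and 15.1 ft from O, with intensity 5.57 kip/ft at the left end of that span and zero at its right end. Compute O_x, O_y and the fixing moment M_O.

O_x = 0, O_y = 84.26 kip, M_O = 945.0 kip·ft

Resultant of the triangular load: ½ × 5.57 × 12.3 = 34.2555 kip, acting at 6.9 ft from O (one-third of the span from the peak).
ΣF_x = 0: O_x = 0.
ΣF_y = 0: O_y − 10 − 40 − ½·5.57·12.3 = 0 → O_y = 84.26 kip.
ΣM about O: M_O − 10·8.5 − 40·13.7 − 75.6 − (½·5.57·12.3)·6.9 = 0 → M_O = 945.0 kip·ft.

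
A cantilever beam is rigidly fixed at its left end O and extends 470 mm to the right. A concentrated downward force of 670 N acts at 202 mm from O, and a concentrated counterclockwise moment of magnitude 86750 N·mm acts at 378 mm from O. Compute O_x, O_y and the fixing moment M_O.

O_x = 0, O_y = 670.0 N, M_O = 48590 N·mm

ΣF_x = 0: O_x = 0.
ΣF_y = 0: O_y − 670 = 0 → O_y = 670.0 N.
ΣM about O: M_O − 670·202 + 86750 = 0 → M_O = 48590 N·mm.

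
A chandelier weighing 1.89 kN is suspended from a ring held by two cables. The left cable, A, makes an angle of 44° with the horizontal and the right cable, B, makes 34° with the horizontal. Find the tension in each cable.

T_A = 1.602 kN, T_B = 1.390 kN

ΣF_x = 0: −T_A·cos44° + T_B·cos34° = 0 → T_B = 0.867681·T_A.
ΣF_y = 0: T_A·sin44° + T_B·sin34° = 1.89.
Substitute: T_A·(0.694658 + 0.867681·0.559193) = 1.89 → T_A = 1.60189 ≈ 1.602 kN.
Then T_B = 0.867681 × 1.60189 = 1.390 kN.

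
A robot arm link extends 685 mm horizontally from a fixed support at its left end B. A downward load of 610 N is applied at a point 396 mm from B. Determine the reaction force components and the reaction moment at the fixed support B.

B_x = 0, B_y = 610.0 N, M_B = 241600 N·mm

ΣF_x = 0: B_x = 0.
ΣF_y = 0: B_y − 610 = 0 → B_y = 610.0 N.
ΣM about B: M_B − 610·396 = 0 → M_B = 241600 N·mm.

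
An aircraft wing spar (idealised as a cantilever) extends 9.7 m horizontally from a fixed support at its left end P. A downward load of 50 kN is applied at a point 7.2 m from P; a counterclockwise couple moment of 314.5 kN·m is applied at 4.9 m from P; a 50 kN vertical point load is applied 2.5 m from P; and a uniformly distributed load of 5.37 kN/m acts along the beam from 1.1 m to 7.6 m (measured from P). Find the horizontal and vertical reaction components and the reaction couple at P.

P_x = 0, P_y = 134.9 kN, M_P = 322.3 kN·m

Resultant of the distributed load: 5.37 × 6.5 = 34.905 kN at 4.35 m from P.
ΣF_x = 0: P_x = 0.
ΣF_y = 0: P_y − 50 − 50 − 5.37·6.5 = 0 → P_y = 134.9 kN.
ΣM about P: M_P − 50·7.2 + 314.5 − 50·2.5 − (5.37·6.5)·4.35 = 0 → M_P = 322.3 kN·m.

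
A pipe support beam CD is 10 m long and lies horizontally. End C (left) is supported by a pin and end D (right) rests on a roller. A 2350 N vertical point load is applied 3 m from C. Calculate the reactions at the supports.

C_x = 0, C_y = 1645 N, D_y = 705.0 N

Moments about C: D_y·10 − 2350·3 = 0 → D_y = 7050/10 = 705.0 N.
ΣF_y = 0: C_y + 705 − 2350 = 0 → C_y = 1645 N.
ΣF_x = 0: no horizontal applied forces, so C_x = 0.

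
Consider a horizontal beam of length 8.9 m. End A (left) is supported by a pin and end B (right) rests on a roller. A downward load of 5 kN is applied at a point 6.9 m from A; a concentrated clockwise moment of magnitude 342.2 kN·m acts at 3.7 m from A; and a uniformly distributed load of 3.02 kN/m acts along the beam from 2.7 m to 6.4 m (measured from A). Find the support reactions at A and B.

Resultant of the distributed load: 3.02 × 3.7 = 11.174 kN at 4.55 m from A.
ΣM about A: B_y·8.9 − 5·6.9 − 342.2 − (3.02·3.7)·4.55 = 0 → B_y = 427.5417/8.9 = 48.0384 ≈ 48.04 kN.
ΣF_y = 0: A_y + 48.0384 − 5 − 3.02·3.7 = 0 → A_y = -31.86 kN.
ΣF_x = 0: no horizontal applied forces, so A_x = 0.

A_x = 0, A_y = -31.86 kN, B_y = 48.04 kN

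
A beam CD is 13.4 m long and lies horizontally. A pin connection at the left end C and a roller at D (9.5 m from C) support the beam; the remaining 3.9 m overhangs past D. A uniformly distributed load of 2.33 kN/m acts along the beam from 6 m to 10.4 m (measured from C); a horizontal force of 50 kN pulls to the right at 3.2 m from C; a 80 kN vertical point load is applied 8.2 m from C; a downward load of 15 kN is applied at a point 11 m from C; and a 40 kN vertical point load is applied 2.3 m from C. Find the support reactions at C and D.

Resultant of the distributed load: 2.33 × 4.4 = 10.252 kN at 8.2 m from C.
Moments about C: D_y·9.5 − (2.33·4.4)·8.2 − 80·8.2 − 15·11 − 40·2.3 = 0 → D_y = 997.0664/9.5 = 104.954 ≈ 105.0 kN.
ΣF_y = 0: C_y + 104.954 − 2.33·4.4 − 80 − 15 − 40 = 0 → C_y = 40.30 kN.
ΣF_x = 0: C_x + 50 = 0 → C_x = -50.00 kN.

C_x = -50.00 kN, C_y = 40.30 kN, D_y = 105.0 kN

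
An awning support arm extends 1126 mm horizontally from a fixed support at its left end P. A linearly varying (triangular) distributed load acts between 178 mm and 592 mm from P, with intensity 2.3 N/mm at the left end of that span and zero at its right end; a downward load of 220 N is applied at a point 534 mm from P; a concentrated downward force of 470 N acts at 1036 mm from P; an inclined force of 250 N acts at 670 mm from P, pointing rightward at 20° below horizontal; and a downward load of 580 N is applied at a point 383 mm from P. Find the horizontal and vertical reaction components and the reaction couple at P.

P_x = -234.9 N, P_y = 1832 N, M_P = 1034000 N·mm

Resultant of the triangular load: ½ × 2.3 × 414 = 476.1 N, acting at 316 mm from P (one-third of the span from the peak).
ΣF_x = 0: P_x + 250·cos20° = 0 → P_x = -234.9 N.
ΣF_y = 0: P_y − ½·2.3·414 − 220 − 470 − 250·sin20° − 580 = 0 → P_y = 1832 N.
ΣM about P: M_P − (½·2.3·414)·316 − 220·534 − 470·1036 − 250·sin20°·670 − 580·383 = 0 → M_P = 1034000 N·mm.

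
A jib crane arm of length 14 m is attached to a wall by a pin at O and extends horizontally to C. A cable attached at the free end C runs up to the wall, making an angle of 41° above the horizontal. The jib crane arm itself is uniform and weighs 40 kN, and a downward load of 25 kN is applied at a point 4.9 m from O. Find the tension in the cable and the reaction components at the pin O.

ΣM about O: T·sin41°·14 − 40·7 − 25·4.9 = 0 → T = 402.5/(14·0.656059) = 43.8223 ≈ 43.82 kN.
ΣF_x = 0: O_x − T·cos41° = 0 → O_x = 43.8223 × 0.75471 = 33.07 kN.
ΣF_y = 0: O_y + T·sin41° − 40 − 25 = 0 → O_y = 65 − 43.8223 × 0.656059 = 36.25 kN.

T = 43.82 kN, O_x = 33.07 kN, O_y = 36.25 kN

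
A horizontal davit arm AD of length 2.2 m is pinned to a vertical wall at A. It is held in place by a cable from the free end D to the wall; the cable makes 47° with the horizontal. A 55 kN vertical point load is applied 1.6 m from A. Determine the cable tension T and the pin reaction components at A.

T = 54.69 kN, A_x = 37.30 kN, A_y = 15.00 kN

ΣM about A: T·sin47°·2.2 − 55·1.6 = 0 → T = 88/(2.2·0.731354) = 54.6931 ≈ 54.69 kN.
ΣF_x = 0: A_x − T·cos47° = 0 → A_x = 54.6931 × 0.681998 = 37.30 kN.
ΣF_y = 0: A_y + T·sin47° − 55 = 0 → A_y = 55 − 54.6931 × 0.731354 = 15.00 kN.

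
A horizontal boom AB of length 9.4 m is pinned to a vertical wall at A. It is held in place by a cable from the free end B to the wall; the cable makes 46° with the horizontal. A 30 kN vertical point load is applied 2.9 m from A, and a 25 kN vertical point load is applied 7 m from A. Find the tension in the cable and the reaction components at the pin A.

ΣM about A: T·sin46°·9.4 − 30·2.9 − 25·7 = 0 → T = 262/(9.4·0.71934) = 38.7471 ≈ 38.75 kN.
ΣF_x = 0: A_x − T·cos46° = 0 → A_x = 38.7471 × 0.694658 = 26.92 kN.
ΣF_y = 0: A_y + T·sin46° − 30 − 25 = 0 → A_y = 55 − 38.7471 × 0.71934 = 27.13 kN.

T = 38.75 kN, A_x = 26.92 kN, A_y = 27.13 kN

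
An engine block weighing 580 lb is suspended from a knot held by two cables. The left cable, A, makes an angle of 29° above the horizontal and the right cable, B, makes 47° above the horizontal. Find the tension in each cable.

T_A = 407.7 lb, T_B = 522.8 lb

ΣF_x = 0: −T_A·cos29° + T_B·cos47° = 0 → T_B = 1.28244·T_A.
ΣF_y = 0: T_A·sin29° + T_B·sin47° = 580.
Substitute: T_A·(0.48481 + 1.28244·0.731354) = 580 → T_A = 407.668 ≈ 407.7 lb.
Then T_B = 1.28244 × 407.668 = 522.8 lb.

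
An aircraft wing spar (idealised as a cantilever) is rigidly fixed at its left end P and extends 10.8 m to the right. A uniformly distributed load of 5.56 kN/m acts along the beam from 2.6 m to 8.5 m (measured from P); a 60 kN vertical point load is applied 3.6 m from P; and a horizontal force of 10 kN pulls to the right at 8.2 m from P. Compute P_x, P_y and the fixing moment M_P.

Resultant of the distributed load: 5.56 × 5.9 = 32.804 kN at 5.55 m from P.
ΣF_x = 0: P_x + 10 = 0 → P_x = -10.00 kN.
ΣF_y = 0: P_y − 5.56·5.9 − 60 = 0 → P_y = 92.80 kN.
ΣM about P: M_P − (5.56·5.9)·5.55 − 60·3.6 = 0 → M_P = 398.1 kN·m.

P_x = -10.00 kN, P_y = 92.80 kN, M_P = 398.1 kN·m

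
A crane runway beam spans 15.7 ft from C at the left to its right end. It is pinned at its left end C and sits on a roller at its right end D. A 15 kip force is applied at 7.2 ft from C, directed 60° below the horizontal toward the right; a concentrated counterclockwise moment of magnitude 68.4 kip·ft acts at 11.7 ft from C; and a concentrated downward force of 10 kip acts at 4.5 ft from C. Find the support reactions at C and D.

C_x = -7.500 kip, C_y = 18.52 kip, D_y = 4.467 kip

Taking moments about C: D_y·15.7 − 15·sin60°·7.2 + 68.4 − 10·4.5 = 0 → D_y = 70.1307/15.7 = 4.46692 ≈ 4.467 kip.
ΣF_y = 0: C_y + 4.46692 − 15·sin60° − 10 = 0 → C_y = 18.52 kip.
ΣF_x = 0: C_x + 15·cos60° = 0 → C_x = -7.500 kip.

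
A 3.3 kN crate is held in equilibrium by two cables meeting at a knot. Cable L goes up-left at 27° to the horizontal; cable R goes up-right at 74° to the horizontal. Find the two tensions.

ΣF_x = 0: −T_L·cos27° + T_R·cos74° = 0 → T_R = 3.23253·T_L.
ΣF_y = 0: T_L·sin27° + T_R·sin74° = 3.3.
Substitute: T_L·(0.45399 + 3.23253·0.961262) = 3.3 → T_L = 0.926628 ≈ 0.9266 kN.
Then T_R = 3.23253 × 0.926628 = 2.995 kN.

T_L = 0.9266 kN, T_R = 2.995 kN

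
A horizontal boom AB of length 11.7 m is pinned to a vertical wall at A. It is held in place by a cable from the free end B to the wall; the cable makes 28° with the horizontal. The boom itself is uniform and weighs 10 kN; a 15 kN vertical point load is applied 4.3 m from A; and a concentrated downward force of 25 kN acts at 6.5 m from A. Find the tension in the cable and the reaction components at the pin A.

ΣM about A: T·sin28°·11.7 − 10·5.85 − 15·4.3 − 25·6.5 = 0 → T = 285.5/(11.7·0.469472) = 51.9769 ≈ 51.98 kN.
ΣF_x = 0: A_x − T·cos28° = 0 → A_x = 51.9769 × 0.882948 = 45.89 kN.
ΣF_y = 0: A_y + T·sin28° − 10 − 15 − 25 = 0 → A_y = 50 − 51.9769 × 0.469472 = 25.60 kN.

T = 51.98 kN, A_x = 45.89 kN, A_y = 25.60 kN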